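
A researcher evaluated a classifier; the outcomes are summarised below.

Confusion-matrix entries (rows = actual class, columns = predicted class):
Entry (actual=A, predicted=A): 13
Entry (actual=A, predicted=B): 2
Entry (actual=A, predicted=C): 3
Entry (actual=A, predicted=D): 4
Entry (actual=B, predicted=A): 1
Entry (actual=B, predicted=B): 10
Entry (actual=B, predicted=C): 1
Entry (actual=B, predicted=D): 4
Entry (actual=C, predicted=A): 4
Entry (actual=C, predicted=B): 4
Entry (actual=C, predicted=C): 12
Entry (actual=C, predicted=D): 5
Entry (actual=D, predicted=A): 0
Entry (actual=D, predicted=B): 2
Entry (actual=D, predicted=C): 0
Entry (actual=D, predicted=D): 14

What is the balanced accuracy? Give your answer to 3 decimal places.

Balanced accuracy = mean of per-class recall.
  A: recall = 13/22 = 0.5909
  B: recall = 10/16 = 0.6250
  C: recall = 12/25 = 0.4800
  D: recall = 14/16 = 0.8750
Mean = (0.5909 + 0.6250 + 0.4800 + 0.8750) / 4 = 0.643

0.643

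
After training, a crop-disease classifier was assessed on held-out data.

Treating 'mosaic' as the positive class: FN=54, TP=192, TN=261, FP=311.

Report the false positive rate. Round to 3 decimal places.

0.544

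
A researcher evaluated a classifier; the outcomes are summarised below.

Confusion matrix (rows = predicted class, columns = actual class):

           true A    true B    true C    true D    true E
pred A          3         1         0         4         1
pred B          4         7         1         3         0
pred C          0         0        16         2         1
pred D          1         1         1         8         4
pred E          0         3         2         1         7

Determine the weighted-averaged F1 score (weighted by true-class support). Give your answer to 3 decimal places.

Per-class F1 score (2·TP/(2·TP+FP+FN)):
  A: TP=3, FP=1+0+4+1=6, FN=4+0+1+0=5 → 6/17 = 0.3529
  B: TP=7, FP=4+1+3+0=8, FN=1+0+1+3=5 → 14/27 = 0.5185
  C: TP=16, FP=0+0+2+1=3, FN=0+1+1+2=4 → 32/39 = 0.8205
  D: TP=8, FP=1+1+1+4=7, FN=4+3+2+1=10 → 16/33 = 0.4848
  E: TP=7, FP=0+3+2+1=6, FN=1+0+1+4=6 → 14/26 = 0.5385
Weighted-F1 score = Σ (supportᵢ/N)·F1 scoreᵢ with N=71: (8/71)·0.3529 + (12/71)·0.5185 + (20/71)·0.8205 + (18/71)·0.4848 + (13/71)·0.5385 = 0.580

0.580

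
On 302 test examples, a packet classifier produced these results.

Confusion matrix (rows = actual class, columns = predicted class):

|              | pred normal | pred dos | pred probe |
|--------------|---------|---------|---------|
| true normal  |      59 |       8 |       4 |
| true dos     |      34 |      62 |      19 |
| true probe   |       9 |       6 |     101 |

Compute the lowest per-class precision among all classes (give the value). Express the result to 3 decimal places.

0.578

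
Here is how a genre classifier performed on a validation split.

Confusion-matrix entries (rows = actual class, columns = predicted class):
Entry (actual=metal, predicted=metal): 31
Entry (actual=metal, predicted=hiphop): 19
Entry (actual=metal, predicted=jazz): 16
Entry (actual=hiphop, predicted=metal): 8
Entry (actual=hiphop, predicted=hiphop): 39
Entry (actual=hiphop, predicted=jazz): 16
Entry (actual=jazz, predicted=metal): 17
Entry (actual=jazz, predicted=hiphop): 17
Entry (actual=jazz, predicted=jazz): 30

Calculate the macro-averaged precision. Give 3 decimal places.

0.519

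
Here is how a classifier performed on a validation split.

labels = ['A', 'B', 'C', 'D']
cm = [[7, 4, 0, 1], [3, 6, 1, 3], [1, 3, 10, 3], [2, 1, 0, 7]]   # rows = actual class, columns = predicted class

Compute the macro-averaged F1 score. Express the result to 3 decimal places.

Per-class F1 score (2·TP/(2·TP+FP+FN)):
  A: TP=7, FP=3+1+2=6, FN=4+0+1=5 → 14/25 = 0.5600
  B: TP=6, FP=4+3+1=8, FN=3+1+3=7 → 12/27 = 0.4444
  C: TP=10, FP=0+1+0=1, FN=1+3+3=7 → 20/28 = 0.7143
  D: TP=7, FP=1+3+3=7, FN=2+1+0=3 → 14/24 = 0.5833
Macro-F1 score = mean = (0.5600 + 0.4444 + 0.7143 + 0.5833) / 4 = 0.576

0.576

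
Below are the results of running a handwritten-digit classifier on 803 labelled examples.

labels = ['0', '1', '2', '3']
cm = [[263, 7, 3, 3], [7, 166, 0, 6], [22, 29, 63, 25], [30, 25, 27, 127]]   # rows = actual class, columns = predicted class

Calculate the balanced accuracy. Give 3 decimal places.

0.735

Balanced accuracy = mean of per-class recall.
  0: recall = 263/276 = 0.9529
  1: recall = 166/179 = 0.9274
  2: recall = 63/139 = 0.4532
  3: recall = 127/209 = 0.6077
Mean = (0.9529 + 0.9274 + 0.4532 + 0.6077) / 4 = 0.735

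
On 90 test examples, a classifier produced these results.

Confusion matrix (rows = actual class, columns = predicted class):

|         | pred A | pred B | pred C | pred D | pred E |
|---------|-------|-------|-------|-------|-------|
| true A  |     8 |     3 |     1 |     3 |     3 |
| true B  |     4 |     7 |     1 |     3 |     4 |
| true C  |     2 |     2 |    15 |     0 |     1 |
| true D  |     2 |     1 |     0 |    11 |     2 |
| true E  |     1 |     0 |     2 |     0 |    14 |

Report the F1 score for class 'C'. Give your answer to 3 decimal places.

Treat 'C' as positive and all other classes as negative.
F1 score = 2·TP/(2·TP+FP+FN).
C: TP=15, FP=1+1+0+2=4, FN=2+2+0+1=5 → 30/39 = 0.7692

0.769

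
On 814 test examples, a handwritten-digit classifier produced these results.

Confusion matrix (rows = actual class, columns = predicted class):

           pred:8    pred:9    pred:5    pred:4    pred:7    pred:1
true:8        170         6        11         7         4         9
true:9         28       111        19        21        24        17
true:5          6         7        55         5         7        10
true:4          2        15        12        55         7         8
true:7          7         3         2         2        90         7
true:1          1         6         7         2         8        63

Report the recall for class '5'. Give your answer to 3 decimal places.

Take TP from the diagonal, FP from the rest of the '5' prediction marginal, FN from the rest of the '5' actual marginal.
recall = TP/(TP+FN).
5: TP=55, FN=6+7+5+7+10=35 → 55/90 = 0.6111

0.611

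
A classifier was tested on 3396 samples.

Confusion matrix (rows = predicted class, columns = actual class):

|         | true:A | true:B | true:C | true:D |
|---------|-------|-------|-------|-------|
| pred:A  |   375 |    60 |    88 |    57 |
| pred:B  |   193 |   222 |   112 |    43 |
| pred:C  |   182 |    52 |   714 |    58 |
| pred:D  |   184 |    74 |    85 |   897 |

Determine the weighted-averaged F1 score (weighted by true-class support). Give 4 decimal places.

0.6431

Per-class F1 score (2·TP/(2·TP+FP+FN)):
  A: TP=375, FP=60+88+57=205, FN=193+182+184=559 → 750/1514 = 0.49538
  B: TP=222, FP=193+112+43=348, FN=60+52+74=186 → 444/978 = 0.45399
  C: TP=714, FP=182+52+58=292, FN=88+112+85=285 → 1428/2005 = 0.71222
  D: TP=897, FP=184+74+85=343, FN=57+43+58=158 → 1794/2295 = 0.78170
Weighted-F1 score = Σ (supportᵢ/N)·F1 scoreᵢ with N=3396: (934/3396)·0.49538 + (408/3396)·0.45399 + (999/3396)·0.71222 + (1055/3396)·0.78170 = 0.6431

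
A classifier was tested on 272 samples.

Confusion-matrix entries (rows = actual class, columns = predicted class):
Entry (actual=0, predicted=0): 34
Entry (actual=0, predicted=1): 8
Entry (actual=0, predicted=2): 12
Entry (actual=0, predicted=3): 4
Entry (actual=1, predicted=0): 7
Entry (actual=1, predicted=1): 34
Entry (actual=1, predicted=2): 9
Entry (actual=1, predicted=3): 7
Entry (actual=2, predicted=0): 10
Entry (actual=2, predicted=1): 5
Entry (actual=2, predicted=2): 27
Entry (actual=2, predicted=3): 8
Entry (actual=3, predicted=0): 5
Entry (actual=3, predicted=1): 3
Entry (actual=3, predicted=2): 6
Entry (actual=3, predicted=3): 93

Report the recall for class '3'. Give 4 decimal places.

Take TP from the diagonal, FP from the rest of the '3' prediction marginal, FN from the rest of the '3' actual marginal.
recall = TP/(TP+FN).
3: TP=93, FN=5+3+6=14 → 93/107 = 0.86916

0.8692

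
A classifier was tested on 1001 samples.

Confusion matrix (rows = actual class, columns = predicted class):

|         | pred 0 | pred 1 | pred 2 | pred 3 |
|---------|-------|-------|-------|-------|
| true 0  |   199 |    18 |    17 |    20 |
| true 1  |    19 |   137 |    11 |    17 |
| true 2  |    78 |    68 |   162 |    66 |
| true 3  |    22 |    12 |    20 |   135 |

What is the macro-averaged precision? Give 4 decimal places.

0.6369

Per-class precision (TP/(TP+FP)):
  0: TP=199, FP=19+78+22=119 → 199/318 = 0.62579
  1: TP=137, FP=18+68+12=98 → 137/235 = 0.58298
  2: TP=162, FP=17+11+20=48 → 162/210 = 0.77143
  3: TP=135, FP=20+17+66=103 → 135/238 = 0.56723
Macro-precision = mean = (0.62579 + 0.58298 + 0.77143 + 0.56723) / 4 = 0.6369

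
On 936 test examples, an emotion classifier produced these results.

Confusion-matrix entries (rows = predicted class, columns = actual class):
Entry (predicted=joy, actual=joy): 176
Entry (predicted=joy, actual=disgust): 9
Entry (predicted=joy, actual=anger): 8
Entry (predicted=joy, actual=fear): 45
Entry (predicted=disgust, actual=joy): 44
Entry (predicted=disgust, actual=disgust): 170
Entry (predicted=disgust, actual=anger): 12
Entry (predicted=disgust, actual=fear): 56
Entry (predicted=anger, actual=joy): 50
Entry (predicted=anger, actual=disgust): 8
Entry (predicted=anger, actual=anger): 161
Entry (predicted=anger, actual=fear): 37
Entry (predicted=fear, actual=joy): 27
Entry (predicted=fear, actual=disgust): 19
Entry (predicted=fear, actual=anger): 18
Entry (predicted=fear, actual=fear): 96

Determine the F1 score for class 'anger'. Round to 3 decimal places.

0.708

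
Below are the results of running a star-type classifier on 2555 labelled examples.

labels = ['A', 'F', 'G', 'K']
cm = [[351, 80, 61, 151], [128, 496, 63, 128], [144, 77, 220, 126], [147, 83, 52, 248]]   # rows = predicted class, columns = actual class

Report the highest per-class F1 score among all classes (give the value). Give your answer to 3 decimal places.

Per-class F1 score (2·TP/(2·TP+FP+FN)):
  A: TP=351, FP=80+61+151=292, FN=128+144+147=419 → 702/1413 = 0.4968
  F: TP=496, FP=128+63+128=319, FN=80+77+83=240 → 992/1551 = 0.6396
  G: TP=220, FP=144+77+126=347, FN=61+63+52=176 → 440/963 = 0.4569
  K: TP=248, FP=147+83+52=282, FN=151+128+126=405 → 496/1183 = 0.4193
Highest is class 'F' with F1 score = 0.640.

0.640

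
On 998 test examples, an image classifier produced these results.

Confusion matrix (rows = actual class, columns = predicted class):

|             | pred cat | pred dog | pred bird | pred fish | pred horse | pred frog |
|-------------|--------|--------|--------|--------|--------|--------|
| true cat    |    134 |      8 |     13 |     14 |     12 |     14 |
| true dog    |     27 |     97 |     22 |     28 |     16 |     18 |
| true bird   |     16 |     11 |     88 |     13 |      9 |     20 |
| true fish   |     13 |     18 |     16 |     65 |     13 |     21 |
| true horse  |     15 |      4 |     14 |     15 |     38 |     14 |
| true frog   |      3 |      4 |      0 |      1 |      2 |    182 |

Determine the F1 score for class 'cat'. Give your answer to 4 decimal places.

Take TP from the diagonal, FP from the rest of the 'cat' prediction marginal, FN from the rest of the 'cat' actual marginal.
F1 score = 2·TP/(2·TP+FP+FN).
cat: TP=134, FP=27+16+13+15+3=74, FN=8+13+14+12+14=61 → 268/403 = 0.66501

0.6650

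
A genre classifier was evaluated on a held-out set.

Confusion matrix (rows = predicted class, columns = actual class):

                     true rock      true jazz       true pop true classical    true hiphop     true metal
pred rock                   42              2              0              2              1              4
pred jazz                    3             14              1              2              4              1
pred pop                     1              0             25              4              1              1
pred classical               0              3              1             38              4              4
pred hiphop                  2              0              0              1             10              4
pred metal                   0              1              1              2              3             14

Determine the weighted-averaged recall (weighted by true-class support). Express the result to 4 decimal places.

0.7296

Per-class recall (TP/(TP+FN)):
  rock: TP=42, FN=3+1+0+2+0=6 → 42/48 = 0.87500
  jazz: TP=14, FN=2+0+3+0+1=6 → 14/20 = 0.70000
  pop: TP=25, FN=0+1+1+0+1=3 → 25/28 = 0.89286
  classical: TP=38, FN=2+2+4+1+2=11 → 38/49 = 0.77551
  hiphop: TP=10, FN=1+4+1+4+3=13 → 10/23 = 0.43478
  metal: TP=14, FN=4+1+1+4+4=14 → 14/28 = 0.50000
Weighted-recall = Σ (supportᵢ/N)·recallᵢ with N=196: (48/196)·0.87500 + (20/196)·0.70000 + (28/196)·0.89286 + (49/196)·0.77551 + (23/196)·0.43478 + (28/196)·0.50000 = 0.7296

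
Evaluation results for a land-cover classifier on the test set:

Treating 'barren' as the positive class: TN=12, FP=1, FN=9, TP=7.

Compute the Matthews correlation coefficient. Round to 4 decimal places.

MCC = (TP·TN − FP·FN) / √((TP+FP)(TP+FN)(TN+FP)(TN+FN))
Numerator = 7·12 − 1·9 = 75
Denominator = √(8·16·13·21) = √34944 = 186.9331
MCC = 75 / 186.9331 = 0.4012

0.4012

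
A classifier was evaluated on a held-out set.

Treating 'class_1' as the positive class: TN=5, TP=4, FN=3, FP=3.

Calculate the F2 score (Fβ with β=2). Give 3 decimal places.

Fβ = (1+β²)·TP / ((1+β²)·TP + β²·FN + FP), with β²=4
= 5·4 / (5·4 + 4·3 + 3) = 0.571

0.571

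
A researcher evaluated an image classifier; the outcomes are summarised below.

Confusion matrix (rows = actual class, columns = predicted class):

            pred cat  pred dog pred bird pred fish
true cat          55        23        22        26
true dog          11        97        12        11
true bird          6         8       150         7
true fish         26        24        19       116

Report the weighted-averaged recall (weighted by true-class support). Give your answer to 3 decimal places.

Per-class recall (TP/(TP+FN)):
  cat: TP=55, FN=23+22+26=71 → 55/126 = 0.4365
  dog: TP=97, FN=11+12+11=34 → 97/131 = 0.7405
  bird: TP=150, FN=6+8+7=21 → 150/171 = 0.8772
  fish: TP=116, FN=26+24+19=69 → 116/185 = 0.6270
Weighted-recall = Σ (supportᵢ/N)·recallᵢ with N=613: (126/613)·0.4365 + (131/613)·0.7405 + (171/613)·0.8772 + (185/613)·0.6270 = 0.682

0.682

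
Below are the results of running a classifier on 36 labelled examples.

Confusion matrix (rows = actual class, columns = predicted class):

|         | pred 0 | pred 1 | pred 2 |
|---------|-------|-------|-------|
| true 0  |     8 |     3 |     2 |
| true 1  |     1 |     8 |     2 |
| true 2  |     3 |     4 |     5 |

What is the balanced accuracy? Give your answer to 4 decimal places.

0.5864

Balanced accuracy = mean of per-class recall.
  0: recall = 8/13 = 0.61538
  1: recall = 8/11 = 0.72727
  2: recall = 5/12 = 0.41667
Mean = (0.61538 + 0.72727 + 0.41667) / 3 = 0.5864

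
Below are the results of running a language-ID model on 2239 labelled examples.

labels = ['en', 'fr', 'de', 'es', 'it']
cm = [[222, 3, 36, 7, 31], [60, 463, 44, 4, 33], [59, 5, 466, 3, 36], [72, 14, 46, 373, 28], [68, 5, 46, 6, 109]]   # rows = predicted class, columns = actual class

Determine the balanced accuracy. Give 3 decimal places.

0.709

Balanced accuracy = mean of per-class recall.
  en: recall = 222/481 = 0.4615
  fr: recall = 463/490 = 0.9449
  de: recall = 466/638 = 0.7304
  es: recall = 373/393 = 0.9491
  it: recall = 109/237 = 0.4599
Mean = (0.4615 + 0.9449 + 0.7304 + 0.9491 + 0.4599) / 5 = 0.709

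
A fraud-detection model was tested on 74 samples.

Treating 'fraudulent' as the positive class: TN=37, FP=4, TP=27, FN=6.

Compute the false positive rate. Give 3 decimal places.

0.098

FPR = FP/(FP+TN) = 4/(4+37) = 0.098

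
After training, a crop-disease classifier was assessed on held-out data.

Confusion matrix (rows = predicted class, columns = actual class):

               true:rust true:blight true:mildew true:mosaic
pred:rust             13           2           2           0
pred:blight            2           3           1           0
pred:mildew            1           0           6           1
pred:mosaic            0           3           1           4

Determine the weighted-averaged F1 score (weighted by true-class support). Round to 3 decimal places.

0.661

Per-class F1 score (2·TP/(2·TP+FP+FN)):
  rust: TP=13, FP=2+2+0=4, FN=2+1+0=3 → 26/33 = 0.7879
  blight: TP=3, FP=2+1+0=3, FN=2+0+3=5 → 6/14 = 0.4286
  mildew: TP=6, FP=1+0+1=2, FN=2+1+1=4 → 12/18 = 0.6667
  mosaic: TP=4, FP=0+3+1=4, FN=0+0+1=1 → 8/13 = 0.6154
Weighted-F1 score = Σ (supportᵢ/N)·F1 scoreᵢ with N=39: (16/39)·0.7879 + (8/39)·0.4286 + (10/39)·0.6667 + (5/39)·0.6154 = 0.661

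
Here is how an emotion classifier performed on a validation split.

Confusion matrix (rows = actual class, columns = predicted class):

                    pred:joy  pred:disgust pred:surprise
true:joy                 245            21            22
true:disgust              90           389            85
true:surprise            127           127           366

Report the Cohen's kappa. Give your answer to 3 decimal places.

Observed agreement pₒ = trace/N = 1000/1472 = 0.6793
Expected agreement pₑ = Σ (rowᵢ·colᵢ)/N² = (288·462 + 564·537 + 620·473)/1472² = 0.3365
κ = (pₒ − pₑ)/(1 − pₑ) = (0.6793 − 0.3365)/(1 − 0.3365) = 0.517

0.517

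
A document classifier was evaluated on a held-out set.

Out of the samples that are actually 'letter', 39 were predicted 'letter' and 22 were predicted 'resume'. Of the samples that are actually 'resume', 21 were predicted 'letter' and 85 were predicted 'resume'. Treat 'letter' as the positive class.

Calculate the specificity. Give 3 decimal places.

Specificity = TN/(TN+FP) = 85/(85+21) = 0.802

0.802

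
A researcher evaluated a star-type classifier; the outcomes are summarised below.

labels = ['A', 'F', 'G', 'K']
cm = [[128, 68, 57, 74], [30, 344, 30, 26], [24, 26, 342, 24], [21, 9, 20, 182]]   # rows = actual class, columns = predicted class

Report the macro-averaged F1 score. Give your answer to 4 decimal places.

0.6837

Per-class F1 score (2·TP/(2·TP+FP+FN)):
  A: TP=128, FP=30+24+21=75, FN=68+57+74=199 → 256/530 = 0.48302
  F: TP=344, FP=68+26+9=103, FN=30+30+26=86 → 688/877 = 0.78449
  G: TP=342, FP=57+30+20=107, FN=24+26+24=74 → 684/865 = 0.79075
  K: TP=182, FP=74+26+24=124, FN=21+9+20=50 → 364/538 = 0.67658
Macro-F1 score = mean = (0.48302 + 0.78449 + 0.79075 + 0.67658) / 4 = 0.6837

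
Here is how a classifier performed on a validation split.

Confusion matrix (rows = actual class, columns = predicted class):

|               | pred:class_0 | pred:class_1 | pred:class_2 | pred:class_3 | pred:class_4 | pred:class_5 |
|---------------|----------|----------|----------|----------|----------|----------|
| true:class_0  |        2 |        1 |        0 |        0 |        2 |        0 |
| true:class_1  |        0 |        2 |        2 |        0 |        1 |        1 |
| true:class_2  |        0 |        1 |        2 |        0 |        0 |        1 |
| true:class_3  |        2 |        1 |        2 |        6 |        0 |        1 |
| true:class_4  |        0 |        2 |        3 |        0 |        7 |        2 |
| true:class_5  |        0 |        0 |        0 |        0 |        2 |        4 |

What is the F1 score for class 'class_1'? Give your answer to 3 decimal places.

0.308

One-vs-rest for 'class_1': TP = diagonal; FP = other classes predicted 'class_1'; FN = 'class_1' predicted as other.
F1 score = 2·TP/(2·TP+FP+FN).
class_1: TP=2, FP=1+1+1+2+0=5, FN=0+2+0+1+1=4 → 4/13 = 0.3077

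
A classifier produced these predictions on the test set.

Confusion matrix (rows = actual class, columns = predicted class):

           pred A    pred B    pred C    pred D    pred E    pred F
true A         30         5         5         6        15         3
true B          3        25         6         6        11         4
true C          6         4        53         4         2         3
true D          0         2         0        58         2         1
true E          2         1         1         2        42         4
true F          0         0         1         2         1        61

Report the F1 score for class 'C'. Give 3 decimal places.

Take TP from the diagonal, FP from the rest of the 'C' prediction marginal, FN from the rest of the 'C' actual marginal.
F1 score = 2·TP/(2·TP+FP+FN).
C: TP=53, FP=5+6+0+1+1=13, FN=6+4+4+2+3=19 → 106/138 = 0.7681

0.768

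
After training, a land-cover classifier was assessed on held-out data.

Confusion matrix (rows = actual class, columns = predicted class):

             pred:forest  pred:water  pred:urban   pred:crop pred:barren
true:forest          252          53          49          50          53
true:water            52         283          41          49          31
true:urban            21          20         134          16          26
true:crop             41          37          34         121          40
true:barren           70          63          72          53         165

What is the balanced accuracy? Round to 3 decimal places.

0.525

Balanced accuracy = mean of per-class recall.
  forest: recall = 252/457 = 0.5514
  water: recall = 283/456 = 0.6206
  urban: recall = 134/217 = 0.6175
  crop: recall = 121/273 = 0.4432
  barren: recall = 165/423 = 0.3901
Mean = (0.5514 + 0.6206 + 0.6175 + 0.4432 + 0.3901) / 5 = 0.525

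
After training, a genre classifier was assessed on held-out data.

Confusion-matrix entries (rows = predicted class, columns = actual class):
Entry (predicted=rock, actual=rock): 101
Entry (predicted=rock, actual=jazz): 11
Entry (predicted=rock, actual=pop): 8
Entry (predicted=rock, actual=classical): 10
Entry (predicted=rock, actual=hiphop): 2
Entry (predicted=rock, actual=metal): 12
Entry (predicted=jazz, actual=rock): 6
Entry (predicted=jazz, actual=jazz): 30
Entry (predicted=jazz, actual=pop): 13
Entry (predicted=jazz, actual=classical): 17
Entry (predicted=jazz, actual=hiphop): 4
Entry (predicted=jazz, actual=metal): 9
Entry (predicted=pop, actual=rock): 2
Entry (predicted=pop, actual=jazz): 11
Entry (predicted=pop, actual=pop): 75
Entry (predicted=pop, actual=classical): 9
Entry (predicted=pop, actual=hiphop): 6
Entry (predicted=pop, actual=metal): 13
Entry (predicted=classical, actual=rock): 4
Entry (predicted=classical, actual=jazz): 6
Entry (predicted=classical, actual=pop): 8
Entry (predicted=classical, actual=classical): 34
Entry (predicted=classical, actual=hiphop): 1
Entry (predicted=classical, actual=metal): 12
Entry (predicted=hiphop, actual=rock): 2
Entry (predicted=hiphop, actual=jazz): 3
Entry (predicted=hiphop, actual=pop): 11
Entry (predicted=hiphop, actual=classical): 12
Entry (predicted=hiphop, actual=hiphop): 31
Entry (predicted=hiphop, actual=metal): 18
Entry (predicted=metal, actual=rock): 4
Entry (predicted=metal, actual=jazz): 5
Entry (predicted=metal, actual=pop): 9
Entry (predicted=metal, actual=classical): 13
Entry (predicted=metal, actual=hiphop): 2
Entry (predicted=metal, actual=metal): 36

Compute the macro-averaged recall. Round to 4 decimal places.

Per-class recall (TP/(TP+FN)):
  rock: TP=101, FN=6+2+4+2+4=18 → 101/119 = 0.84874
  jazz: TP=30, FN=11+11+6+3+5=36 → 30/66 = 0.45455
  pop: TP=75, FN=8+13+8+11+9=49 → 75/124 = 0.60484
  classical: TP=34, FN=10+17+9+12+13=61 → 34/95 = 0.35789
  hiphop: TP=31, FN=2+4+6+1+2=15 → 31/46 = 0.67391
  metal: TP=36, FN=12+9+13+12+18=64 → 36/100 = 0.36000
Macro-recall = mean = (0.84874 + 0.45455 + 0.60484 + 0.35789 + 0.67391 + 0.36000) / 6 = 0.5500

0.5500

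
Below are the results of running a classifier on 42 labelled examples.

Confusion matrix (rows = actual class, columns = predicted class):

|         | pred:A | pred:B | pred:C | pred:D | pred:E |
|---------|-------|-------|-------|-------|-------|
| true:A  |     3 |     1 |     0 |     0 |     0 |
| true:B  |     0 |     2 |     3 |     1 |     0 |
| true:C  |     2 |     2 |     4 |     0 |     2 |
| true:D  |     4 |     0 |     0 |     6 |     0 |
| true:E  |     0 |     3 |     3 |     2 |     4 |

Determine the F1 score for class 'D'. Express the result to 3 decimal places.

0.632

F1 score = 2·TP/(2·TP+FP+FN).
D: TP=6, FP=0+1+0+2=3, FN=4+0+0+0=4 → 12/19 = 0.6316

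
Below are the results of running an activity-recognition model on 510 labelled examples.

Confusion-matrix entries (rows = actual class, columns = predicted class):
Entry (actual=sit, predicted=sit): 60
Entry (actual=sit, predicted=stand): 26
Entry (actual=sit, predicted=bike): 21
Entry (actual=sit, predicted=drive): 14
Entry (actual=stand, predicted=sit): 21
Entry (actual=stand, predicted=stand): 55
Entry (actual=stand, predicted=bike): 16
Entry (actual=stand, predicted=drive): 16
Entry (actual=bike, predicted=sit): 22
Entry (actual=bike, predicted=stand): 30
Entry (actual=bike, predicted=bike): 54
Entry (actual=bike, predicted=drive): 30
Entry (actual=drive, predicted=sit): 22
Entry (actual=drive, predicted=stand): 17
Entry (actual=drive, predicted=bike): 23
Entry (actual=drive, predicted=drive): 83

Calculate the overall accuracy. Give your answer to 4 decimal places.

0.4941

Accuracy = trace / total = (60+55+54+83=252) / 510 = 252/510 = 0.4941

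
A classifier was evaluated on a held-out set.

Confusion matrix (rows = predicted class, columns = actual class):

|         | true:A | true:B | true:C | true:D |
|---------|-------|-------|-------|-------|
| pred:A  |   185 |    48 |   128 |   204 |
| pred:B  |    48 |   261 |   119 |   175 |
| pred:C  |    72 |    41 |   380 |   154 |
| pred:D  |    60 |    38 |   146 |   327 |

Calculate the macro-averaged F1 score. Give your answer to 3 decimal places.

0.479

Per-class F1 score (2·TP/(2·TP+FP+FN)):
  A: TP=185, FP=48+128+204=380, FN=48+72+60=180 → 370/930 = 0.3978
  B: TP=261, FP=48+119+175=342, FN=48+41+38=127 → 522/991 = 0.5267
  C: TP=380, FP=72+41+154=267, FN=128+119+146=393 → 760/1420 = 0.5352
  D: TP=327, FP=60+38+146=244, FN=204+175+154=533 → 654/1431 = 0.4570
Macro-F1 score = mean = (0.3978 + 0.5267 + 0.5352 + 0.4570) / 4 = 0.479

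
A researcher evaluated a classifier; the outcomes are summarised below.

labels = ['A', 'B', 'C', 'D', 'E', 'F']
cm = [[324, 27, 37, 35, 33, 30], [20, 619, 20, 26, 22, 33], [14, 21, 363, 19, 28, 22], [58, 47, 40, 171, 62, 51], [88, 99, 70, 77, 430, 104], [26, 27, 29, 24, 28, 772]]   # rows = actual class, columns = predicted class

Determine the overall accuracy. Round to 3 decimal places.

0.688

Accuracy = trace / total = (324+619+363+171+430+772=2679) / 3896 = 2679/3896 = 0.688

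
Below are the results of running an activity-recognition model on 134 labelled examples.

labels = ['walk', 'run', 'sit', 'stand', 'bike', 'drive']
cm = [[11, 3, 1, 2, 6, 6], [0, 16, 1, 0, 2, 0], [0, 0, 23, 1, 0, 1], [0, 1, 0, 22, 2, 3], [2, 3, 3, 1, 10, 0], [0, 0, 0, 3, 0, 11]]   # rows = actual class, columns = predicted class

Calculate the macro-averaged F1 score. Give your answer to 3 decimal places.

0.678

Per-class F1 score (2·TP/(2·TP+FP+FN)):
  walk: TP=11, FP=0+0+0+2+0=2, FN=3+1+2+6+6=18 → 22/42 = 0.5238
  run: TP=16, FP=3+0+1+3+0=7, FN=0+1+0+2+0=3 → 32/42 = 0.7619
  sit: TP=23, FP=1+1+0+3+0=5, FN=0+0+1+0+1=2 → 46/53 = 0.8679
  stand: TP=22, FP=2+0+1+1+3=7, FN=0+1+0+2+3=6 → 44/57 = 0.7719
  bike: TP=10, FP=6+2+0+2+0=10, FN=2+3+3+1+0=9 → 20/39 = 0.5128
  drive: TP=11, FP=6+0+1+3+0=10, FN=0+0+0+3+0=3 → 22/35 = 0.6286
Macro-F1 score = mean = (0.5238 + 0.7619 + 0.8679 + 0.7719 + 0.5128 + 0.6286) / 6 = 0.678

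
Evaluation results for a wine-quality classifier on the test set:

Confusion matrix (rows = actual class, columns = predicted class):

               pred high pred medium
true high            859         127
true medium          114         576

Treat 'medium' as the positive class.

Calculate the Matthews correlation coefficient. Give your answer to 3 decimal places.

MCC = (TP·TN − FP·FN) / √((TP+FP)(TP+FN)(TN+FP)(TN+FN))
Numerator = 576·859 − 127·114 = 480306
Denominator = √(703·690·986·973) = √465365486460 = 682177.0199
MCC = 480306 / 682177.0199 = 0.704

0.704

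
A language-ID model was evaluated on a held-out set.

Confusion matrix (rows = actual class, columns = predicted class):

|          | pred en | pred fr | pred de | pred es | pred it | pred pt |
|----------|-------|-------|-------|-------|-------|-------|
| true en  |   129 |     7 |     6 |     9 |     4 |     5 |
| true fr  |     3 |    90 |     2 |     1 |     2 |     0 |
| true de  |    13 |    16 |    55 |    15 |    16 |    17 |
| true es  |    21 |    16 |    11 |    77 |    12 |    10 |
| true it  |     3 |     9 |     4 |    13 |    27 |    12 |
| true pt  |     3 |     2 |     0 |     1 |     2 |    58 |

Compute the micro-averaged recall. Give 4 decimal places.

0.6498

Micro-averaging pools counts across classes: ΣTP=436, ΣFP=235, ΣFN=235.
Micro-recall = TP/(TP+FN) on pooled counts = 0.6498 (equals overall accuracy in single-label multiclass).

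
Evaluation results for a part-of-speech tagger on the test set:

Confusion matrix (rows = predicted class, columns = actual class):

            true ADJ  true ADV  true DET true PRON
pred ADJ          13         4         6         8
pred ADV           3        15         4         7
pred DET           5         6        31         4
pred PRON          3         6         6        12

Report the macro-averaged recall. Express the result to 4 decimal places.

Per-class recall (TP/(TP+FN)):
  ADJ: TP=13, FN=3+5+3=11 → 13/24 = 0.54167
  ADV: TP=15, FN=4+6+6=16 → 15/31 = 0.48387
  DET: TP=31, FN=6+4+6=16 → 31/47 = 0.65957
  PRON: TP=12, FN=8+7+4=19 → 12/31 = 0.38710
Macro-recall = mean = (0.54167 + 0.48387 + 0.65957 + 0.38710) / 4 = 0.5181

0.5181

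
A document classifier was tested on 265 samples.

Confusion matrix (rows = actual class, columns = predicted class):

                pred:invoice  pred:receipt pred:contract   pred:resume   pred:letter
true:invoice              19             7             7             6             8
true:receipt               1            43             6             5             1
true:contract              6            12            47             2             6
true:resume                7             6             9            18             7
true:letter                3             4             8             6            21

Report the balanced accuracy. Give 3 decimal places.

0.540

Balanced accuracy = mean of per-class recall.
  invoice: recall = 19/47 = 0.4043
  receipt: recall = 43/56 = 0.7679
  contract: recall = 47/73 = 0.6438
  resume: recall = 18/47 = 0.3830
  letter: recall = 21/42 = 0.5000
Mean = (0.4043 + 0.7679 + 0.6438 + 0.3830 + 0.5000) / 5 = 0.540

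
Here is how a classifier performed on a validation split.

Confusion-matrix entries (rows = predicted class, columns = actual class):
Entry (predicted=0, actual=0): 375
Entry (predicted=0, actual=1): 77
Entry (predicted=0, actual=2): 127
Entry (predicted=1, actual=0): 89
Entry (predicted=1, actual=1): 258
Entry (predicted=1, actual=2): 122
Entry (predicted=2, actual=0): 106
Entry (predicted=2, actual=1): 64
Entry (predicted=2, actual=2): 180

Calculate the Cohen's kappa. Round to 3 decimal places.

0.365

Observed agreement pₒ = trace/N = 813/1398 = 0.5815
Expected agreement pₑ = Σ (rowᵢ·colᵢ)/N² = (570·579 + 399·469 + 429·350)/1398² = 0.3414
κ = (pₒ − pₑ)/(1 − pₑ) = (0.5815 − 0.3414)/(1 − 0.3414) = 0.365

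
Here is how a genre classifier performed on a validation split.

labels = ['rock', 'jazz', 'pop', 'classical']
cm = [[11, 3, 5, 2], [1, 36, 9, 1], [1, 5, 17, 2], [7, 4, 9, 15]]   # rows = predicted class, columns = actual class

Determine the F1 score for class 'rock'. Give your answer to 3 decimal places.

Treat 'rock' as positive and all other classes as negative.
F1 score = 2·TP/(2·TP+FP+FN).
rock: TP=11, FP=3+5+2=10, FN=1+1+7=9 → 22/41 = 0.5366

0.537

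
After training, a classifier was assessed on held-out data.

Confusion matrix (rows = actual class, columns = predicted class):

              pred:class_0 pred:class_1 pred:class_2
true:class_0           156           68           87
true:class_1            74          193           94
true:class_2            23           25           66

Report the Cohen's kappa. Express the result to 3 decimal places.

0.285

Observed agreement pₒ = trace/N = 415/786 = 0.5280
Expected agreement pₑ = Σ (rowᵢ·colᵢ)/N² = (311·253 + 361·286 + 114·247)/786² = 0.3401
κ = (pₒ − pₑ)/(1 − pₑ) = (0.5280 − 0.3401)/(1 − 0.3401) = 0.285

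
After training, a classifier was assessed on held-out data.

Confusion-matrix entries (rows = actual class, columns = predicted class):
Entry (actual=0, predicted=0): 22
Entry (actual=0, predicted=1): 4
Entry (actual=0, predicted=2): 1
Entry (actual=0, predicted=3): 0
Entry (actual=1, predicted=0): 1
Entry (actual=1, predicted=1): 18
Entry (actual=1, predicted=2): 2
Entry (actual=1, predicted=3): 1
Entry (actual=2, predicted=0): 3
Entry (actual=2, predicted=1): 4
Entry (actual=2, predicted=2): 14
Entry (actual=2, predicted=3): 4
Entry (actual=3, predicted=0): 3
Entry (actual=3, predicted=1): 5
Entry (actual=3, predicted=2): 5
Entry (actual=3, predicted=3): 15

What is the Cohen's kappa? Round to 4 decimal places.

Observed agreement pₒ = trace/N = 69/102 = 0.67647
Expected agreement pₑ = Σ (rowᵢ·colᵢ)/N² = (27·29 + 22·31 + 25·22 + 28·20)/102² = 0.24750
κ = (pₒ − pₑ)/(1 − pₑ) = (0.67647 − 0.24750)/(1 − 0.24750) = 0.5701

0.5701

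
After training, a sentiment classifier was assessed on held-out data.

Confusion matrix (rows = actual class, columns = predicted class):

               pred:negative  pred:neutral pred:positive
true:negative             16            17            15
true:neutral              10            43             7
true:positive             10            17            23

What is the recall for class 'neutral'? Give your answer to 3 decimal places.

0.717

recall = TP/(TP+FN).
neutral: TP=43, FN=10+7=17 → 43/60 = 0.7167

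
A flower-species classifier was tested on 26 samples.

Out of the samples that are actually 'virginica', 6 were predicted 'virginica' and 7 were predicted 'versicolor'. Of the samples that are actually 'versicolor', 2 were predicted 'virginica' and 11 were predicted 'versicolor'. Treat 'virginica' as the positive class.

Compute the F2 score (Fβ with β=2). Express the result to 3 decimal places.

Fβ = (1+β²)·TP / ((1+β²)·TP + β²·FN + FP), with β²=4
= 5·6 / (5·6 + 4·7 + 2) = 0.500

0.500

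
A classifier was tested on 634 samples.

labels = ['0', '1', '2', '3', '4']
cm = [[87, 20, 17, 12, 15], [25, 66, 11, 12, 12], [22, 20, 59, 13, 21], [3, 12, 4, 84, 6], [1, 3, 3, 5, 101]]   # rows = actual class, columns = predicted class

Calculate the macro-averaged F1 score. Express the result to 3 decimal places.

Per-class F1 score (2·TP/(2·TP+FP+FN)):
  0: TP=87, FP=25+22+3+1=51, FN=20+17+12+15=64 → 174/289 = 0.6021
  1: TP=66, FP=20+20+12+3=55, FN=25+11+12+12=60 → 132/247 = 0.5344
  2: TP=59, FP=17+11+4+3=35, FN=22+20+13+21=76 → 118/229 = 0.5153
  3: TP=84, FP=12+12+13+5=42, FN=3+12+4+6=25 → 168/235 = 0.7149
  4: TP=101, FP=15+12+21+6=54, FN=1+3+3+5=12 → 202/268 = 0.7537
Macro-F1 score = mean = (0.6021 + 0.5344 + 0.5153 + 0.7149 + 0.7537) / 5 = 0.624

0.624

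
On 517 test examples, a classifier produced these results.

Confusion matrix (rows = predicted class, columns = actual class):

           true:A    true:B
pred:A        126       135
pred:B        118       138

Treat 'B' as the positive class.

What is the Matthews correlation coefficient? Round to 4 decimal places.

MCC = (TP·TN − FP·FN) / √((TP+FP)(TP+FN)(TN+FP)(TN+FN))
Numerator = 138·126 − 118·135 = 1458
Denominator = √(256·273·244·261) = √4450747392 = 66713.9220
MCC = 1458 / 66713.9220 = 0.0219

0.0219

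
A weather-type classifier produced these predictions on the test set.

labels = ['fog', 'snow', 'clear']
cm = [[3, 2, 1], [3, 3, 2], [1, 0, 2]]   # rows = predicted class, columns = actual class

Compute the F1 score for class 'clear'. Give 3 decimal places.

0.500

Treat 'clear' as positive and all other classes as negative.
F1 score = 2·TP/(2·TP+FP+FN).
clear: TP=2, FP=1+0=1, FN=1+2=3 → 4/8 = 0.5000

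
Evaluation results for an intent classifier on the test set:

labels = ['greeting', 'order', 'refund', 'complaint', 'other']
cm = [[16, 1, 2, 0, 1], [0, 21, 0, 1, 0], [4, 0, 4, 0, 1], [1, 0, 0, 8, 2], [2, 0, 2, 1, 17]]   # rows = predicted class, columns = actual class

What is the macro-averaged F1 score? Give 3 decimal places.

0.744

Per-class F1 score (2·TP/(2·TP+FP+FN)):
  greeting: TP=16, FP=1+2+0+1=4, FN=0+4+1+2=7 → 32/43 = 0.7442
  order: TP=21, FP=0+0+1+0=1, FN=1+0+0+0=1 → 42/44 = 0.9545
  refund: TP=4, FP=4+0+0+1=5, FN=2+0+0+2=4 → 8/17 = 0.4706
  complaint: TP=8, FP=1+0+0+2=3, FN=0+1+0+1=2 → 16/21 = 0.7619
  other: TP=17, FP=2+0+2+1=5, FN=1+0+1+2=4 → 34/43 = 0.7907
Macro-F1 score = mean = (0.7442 + 0.9545 + 0.4706 + 0.7619 + 0.7907) / 5 = 0.744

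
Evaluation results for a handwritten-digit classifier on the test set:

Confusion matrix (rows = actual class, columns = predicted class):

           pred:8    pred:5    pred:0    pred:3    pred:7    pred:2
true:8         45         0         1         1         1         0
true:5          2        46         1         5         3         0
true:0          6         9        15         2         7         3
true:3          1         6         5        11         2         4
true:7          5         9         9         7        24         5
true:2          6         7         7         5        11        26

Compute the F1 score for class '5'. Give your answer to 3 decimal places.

F1 score = 2·TP/(2·TP+FP+FN).
5: TP=46, FP=0+9+6+9+7=31, FN=2+1+5+3+0=11 → 92/134 = 0.6866

0.687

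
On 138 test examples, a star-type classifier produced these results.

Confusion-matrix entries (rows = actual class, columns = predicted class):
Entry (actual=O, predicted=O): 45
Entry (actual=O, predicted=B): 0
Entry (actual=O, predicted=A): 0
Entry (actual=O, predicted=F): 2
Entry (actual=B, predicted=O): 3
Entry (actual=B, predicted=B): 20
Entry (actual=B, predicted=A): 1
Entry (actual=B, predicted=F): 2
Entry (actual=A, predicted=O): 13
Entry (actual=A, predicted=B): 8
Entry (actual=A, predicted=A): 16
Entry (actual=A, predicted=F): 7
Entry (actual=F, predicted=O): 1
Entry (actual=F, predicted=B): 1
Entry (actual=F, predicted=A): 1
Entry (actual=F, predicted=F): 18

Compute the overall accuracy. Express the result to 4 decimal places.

Accuracy = trace / total = (45+20+16+18=99) / 138 = 99/138 = 0.7174

0.7174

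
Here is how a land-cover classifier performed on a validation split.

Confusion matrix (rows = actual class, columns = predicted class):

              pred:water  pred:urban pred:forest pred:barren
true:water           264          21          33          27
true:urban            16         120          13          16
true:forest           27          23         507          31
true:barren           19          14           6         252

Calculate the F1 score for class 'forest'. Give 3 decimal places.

0.884

Take TP from the diagonal, FP from the rest of the 'forest' prediction marginal, FN from the rest of the 'forest' actual marginal.
F1 score = 2·TP/(2·TP+FP+FN).
forest: TP=507, FP=33+13+6=52, FN=27+23+31=81 → 1014/1147 = 0.8840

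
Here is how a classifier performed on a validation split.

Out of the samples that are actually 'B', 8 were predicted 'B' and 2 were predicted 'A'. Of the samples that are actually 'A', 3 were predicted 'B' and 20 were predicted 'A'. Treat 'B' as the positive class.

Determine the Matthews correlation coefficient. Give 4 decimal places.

MCC = (TP·TN − FP·FN) / √((TP+FP)(TP+FN)(TN+FP)(TN+FN))
Numerator = 8·20 − 3·2 = 154
Denominator = √(11·10·23·22) = √55660 = 235.9237
MCC = 154 / 235.9237 = 0.6528

0.6528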